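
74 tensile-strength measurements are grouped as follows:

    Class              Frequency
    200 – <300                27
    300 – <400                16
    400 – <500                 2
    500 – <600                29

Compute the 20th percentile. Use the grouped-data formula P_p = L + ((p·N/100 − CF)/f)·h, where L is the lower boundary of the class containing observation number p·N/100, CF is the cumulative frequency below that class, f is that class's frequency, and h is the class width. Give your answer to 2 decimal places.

N = 74; target position k = 20/100 · 74 = 14.8.
Cumulative frequencies: 27, 43, 45, 74.
Observation 14.8 falls in the class 200 – <300.
L = 200, CF = 0, f = 27, h = 100.
P20 = 200 + ((14.8 − 0)/27)·100 = 200 + 54.8148 = 254.815.

254.81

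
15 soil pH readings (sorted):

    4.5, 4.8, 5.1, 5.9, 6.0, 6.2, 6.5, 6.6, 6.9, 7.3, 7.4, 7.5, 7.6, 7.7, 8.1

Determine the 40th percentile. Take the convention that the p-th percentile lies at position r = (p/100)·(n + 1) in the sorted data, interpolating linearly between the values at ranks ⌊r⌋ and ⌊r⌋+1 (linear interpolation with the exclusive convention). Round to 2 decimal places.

n = 15.
r = (40/100)·(15 + 1) = 6.4.
Rank 6 is 6.2 and rank 7 is 6.5.
Interpolate: 6.2 + 0.4·(6.5 − 6.2) = 6.2 + 0.4·0.3 = 6.32.

6.32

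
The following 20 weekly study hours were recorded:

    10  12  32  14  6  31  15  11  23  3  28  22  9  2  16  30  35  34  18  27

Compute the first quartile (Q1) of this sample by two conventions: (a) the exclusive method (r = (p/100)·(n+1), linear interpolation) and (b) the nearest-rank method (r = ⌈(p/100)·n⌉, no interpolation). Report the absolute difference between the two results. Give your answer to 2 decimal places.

Sorted: 2, 3, 6, 9, 10, 11, 12, 14, 15, 16, 18, 22, 23, 27, 28, 30, 31, 32, 34, 35.
n = 20.
(a) r = 5.25; between ranks 5 (10) and 6 (11): 10.25.
(b) the nearest-rank method: rank 5 → 10.
|10.25 − 10| = 0.25.

0.25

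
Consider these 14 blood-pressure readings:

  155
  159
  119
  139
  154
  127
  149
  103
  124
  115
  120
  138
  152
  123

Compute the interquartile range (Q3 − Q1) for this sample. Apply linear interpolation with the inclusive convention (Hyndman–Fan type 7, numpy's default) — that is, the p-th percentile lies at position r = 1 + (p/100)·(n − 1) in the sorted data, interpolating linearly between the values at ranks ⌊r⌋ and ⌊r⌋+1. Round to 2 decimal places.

30.50

Sorted: 103, 115, 119, 120, 123, 124, 127, 138, 139, 149, 152, 154, 155, 159.
n = 14.
P25: r = 4.25; ranks 4–5 are 120, 123; interpolating gives 120.75.
P75: r = 10.75; ranks 10–11 are 149, 152; interpolating gives 151.25.
Difference: 151.25 − 120.75 = 30.5.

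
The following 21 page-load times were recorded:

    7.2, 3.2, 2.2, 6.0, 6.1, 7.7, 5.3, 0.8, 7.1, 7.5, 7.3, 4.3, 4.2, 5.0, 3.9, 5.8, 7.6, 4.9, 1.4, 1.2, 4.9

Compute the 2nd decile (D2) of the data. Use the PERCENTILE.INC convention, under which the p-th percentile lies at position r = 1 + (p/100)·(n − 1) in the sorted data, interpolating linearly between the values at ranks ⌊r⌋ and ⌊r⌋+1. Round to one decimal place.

Sorted: 0.8, 1.2, 1.4, 2.2, 3.2, 3.9, 4.2, 4.3, 4.9, 4.9, 5.0, 5.3, 5.8, 6.0, 6.1, 7.1, 7.2, 7.3, 7.5, 7.6, 7.7.
n = 21.
r = 1 + (20/100)·(21 − 1) = 1 + 4 = 5.
r is an integer, so P20 is the value at rank 5: 3.2.

3.2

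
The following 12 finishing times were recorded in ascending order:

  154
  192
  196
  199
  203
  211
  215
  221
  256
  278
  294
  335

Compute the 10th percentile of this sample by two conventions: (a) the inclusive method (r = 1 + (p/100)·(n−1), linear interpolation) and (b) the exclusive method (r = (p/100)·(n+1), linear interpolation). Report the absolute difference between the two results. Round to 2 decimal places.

n = 12.
(a) r = 2.1; between ranks 2 (192) and 3 (196): 192.4.
(b) r = 1.3; between ranks 1 (154) and 2 (192): 165.4.
|192.4 − 165.4| = 27.

27.00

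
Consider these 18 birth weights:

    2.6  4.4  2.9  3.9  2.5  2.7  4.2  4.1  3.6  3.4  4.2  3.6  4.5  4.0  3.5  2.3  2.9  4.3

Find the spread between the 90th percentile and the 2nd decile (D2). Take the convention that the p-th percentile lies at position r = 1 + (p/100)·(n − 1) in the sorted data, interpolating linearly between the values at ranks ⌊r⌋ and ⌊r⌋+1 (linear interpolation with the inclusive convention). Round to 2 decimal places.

Sorted: 2.3, 2.5, 2.6, 2.7, 2.9, 2.9, 3.4, 3.5, 3.6, 3.6, 3.9, 4.0, 4.1, 4.2, 4.2, 4.3, 4.4, 4.5.
n = 18.
P20: r = 4.4; ranks 4–5 are 2.7, 2.9; interpolating gives 2.78.
P90: r = 16.3; ranks 16–17 are 4.3, 4.4; interpolating gives 4.33.
Difference: 4.33 − 2.78 = 1.55.

1.55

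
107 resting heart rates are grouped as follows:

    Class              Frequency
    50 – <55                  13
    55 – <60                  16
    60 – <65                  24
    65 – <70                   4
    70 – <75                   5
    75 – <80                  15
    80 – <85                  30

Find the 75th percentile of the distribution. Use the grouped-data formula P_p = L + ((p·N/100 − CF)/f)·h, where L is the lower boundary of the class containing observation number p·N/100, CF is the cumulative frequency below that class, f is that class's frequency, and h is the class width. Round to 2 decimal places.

N = 107; target position k = 75/100 · 107 = 80.25.
Cumulative frequencies: 13, 29, 53, 57, 62, 77, 107.
Observation 80.25 falls in the class 80 – <85.
L = 80, CF = 77, f = 30, h = 5.
P75 = 80 + ((80.25 − 77)/30)·5 = 80 + 0.541667 = 80.5417.

80.54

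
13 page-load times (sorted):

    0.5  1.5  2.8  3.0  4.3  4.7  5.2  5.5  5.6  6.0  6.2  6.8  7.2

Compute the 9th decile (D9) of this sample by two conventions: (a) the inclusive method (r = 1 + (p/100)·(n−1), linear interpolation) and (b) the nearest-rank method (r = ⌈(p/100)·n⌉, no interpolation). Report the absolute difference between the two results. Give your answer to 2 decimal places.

n = 13.
(a) r = 11.8; between ranks 11 (6.2) and 12 (6.8): 6.68.
(b) the nearest-rank method: rank 12 → 6.8.
|6.68 − 6.8| = 0.12.

0.12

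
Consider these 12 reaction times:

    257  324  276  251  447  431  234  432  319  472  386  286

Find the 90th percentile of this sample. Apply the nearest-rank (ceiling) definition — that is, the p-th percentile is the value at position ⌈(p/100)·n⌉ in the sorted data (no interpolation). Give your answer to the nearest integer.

447

Sorted: 234, 251, 257, 276, 286, 319, 324, 386, 431, 432, 447, 472.
n = 12.
Position = ⌈90/100 · 12⌉ = ⌈10.8⌉ = 11.
The value at rank 11 is 447.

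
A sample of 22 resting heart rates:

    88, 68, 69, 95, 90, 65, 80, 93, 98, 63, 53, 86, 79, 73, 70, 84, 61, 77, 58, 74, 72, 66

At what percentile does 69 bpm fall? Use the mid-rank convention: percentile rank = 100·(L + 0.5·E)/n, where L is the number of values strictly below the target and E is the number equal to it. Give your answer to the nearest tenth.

34.1

Sorted: 53, 58, 61, 63, 65, 66, 68, 69, 70, 72, 73, 74, 77, 79, 80, 84, 86, 88, 90, 93, 95, 98.
Count below 69: L = 7; count equal: E = 1; n = 22.
Percentile rank = 100·(7 + 0.5·1)/22 = 100·7.5/22 = 34.09.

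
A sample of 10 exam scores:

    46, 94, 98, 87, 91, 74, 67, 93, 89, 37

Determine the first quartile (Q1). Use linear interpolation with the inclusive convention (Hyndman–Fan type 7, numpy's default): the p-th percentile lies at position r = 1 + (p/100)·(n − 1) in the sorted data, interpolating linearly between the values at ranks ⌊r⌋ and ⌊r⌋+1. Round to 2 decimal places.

68.75

Sorted: 37, 46, 67, 74, 87, 89, 91, 93, 94, 98.
n = 10.
r = 1 + (25/100)·(10 − 1) = 1 + 2.25 = 3.25.
Rank 3 is 67 and rank 4 is 74.
Interpolate: 67 + 0.25·(74 − 67) = 67 + 0.25·7 = 68.75.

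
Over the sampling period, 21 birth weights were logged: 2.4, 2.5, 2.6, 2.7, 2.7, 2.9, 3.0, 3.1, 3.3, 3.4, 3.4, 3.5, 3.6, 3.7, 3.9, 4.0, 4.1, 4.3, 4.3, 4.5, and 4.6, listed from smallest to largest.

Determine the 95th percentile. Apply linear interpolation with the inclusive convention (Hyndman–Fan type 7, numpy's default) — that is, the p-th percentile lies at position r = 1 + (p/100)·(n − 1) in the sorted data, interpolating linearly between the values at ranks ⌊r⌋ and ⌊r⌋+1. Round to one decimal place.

n = 21.
r = 1 + (95/100)·(21 − 1) = 1 + 19 = 20.
r is an integer, so P95 is the value at rank 20: 4.5.

4.5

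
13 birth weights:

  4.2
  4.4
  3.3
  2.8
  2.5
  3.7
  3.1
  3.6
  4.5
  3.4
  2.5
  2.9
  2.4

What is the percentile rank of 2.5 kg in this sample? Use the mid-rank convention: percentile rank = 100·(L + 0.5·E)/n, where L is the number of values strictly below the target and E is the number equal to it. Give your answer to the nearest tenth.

15.4

Sorted: 2.4, 2.5, 2.5, 2.8, 2.9, 3.1, 3.3, 3.4, 3.6, 3.7, 4.2, 4.4, 4.5.
Count below 2.5: L = 1; count equal: E = 2; n = 13.
Percentile rank = 100·(1 + 0.5·2)/13 = 100·2/13 = 15.38.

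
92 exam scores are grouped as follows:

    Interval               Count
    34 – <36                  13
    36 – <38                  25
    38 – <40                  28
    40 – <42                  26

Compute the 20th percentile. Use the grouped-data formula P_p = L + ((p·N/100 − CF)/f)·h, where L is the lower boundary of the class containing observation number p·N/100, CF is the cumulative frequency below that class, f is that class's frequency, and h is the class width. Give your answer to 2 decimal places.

36.43

N = 92; target position k = 20/100 · 92 = 18.4.
Cumulative frequencies: 13, 38, 66, 92.
Observation 18.4 falls in the class 36 – <38.
L = 36, CF = 13, f = 25, h = 2.
P20 = 36 + ((18.4 − 13)/25)·2 = 36 + 0.432 = 36.432.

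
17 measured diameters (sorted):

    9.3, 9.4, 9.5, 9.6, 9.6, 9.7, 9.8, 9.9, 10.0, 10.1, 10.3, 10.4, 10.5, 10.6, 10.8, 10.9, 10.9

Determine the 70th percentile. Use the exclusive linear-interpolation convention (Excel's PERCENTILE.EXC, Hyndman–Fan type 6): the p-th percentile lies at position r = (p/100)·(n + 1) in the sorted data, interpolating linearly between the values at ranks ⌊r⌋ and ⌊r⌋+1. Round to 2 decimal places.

n = 17.
r = (70/100)·(17 + 1) = 12.6.
Rank 12 is 10.4 and rank 13 is 10.5.
Interpolate: 10.4 + 0.6·(10.5 − 10.4) = 10.4 + 0.6·0.1 = 10.46.

10.46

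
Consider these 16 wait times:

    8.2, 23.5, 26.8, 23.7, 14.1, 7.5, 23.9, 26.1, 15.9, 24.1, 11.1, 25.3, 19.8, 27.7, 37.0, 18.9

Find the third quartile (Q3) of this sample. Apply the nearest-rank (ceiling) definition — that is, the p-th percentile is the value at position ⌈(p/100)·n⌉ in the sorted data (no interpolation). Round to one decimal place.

Sorted: 7.5, 8.2, 11.1, 14.1, 15.9, 18.9, 19.8, 23.5, 23.7, 23.9, 24.1, 25.3, 26.1, 26.8, 27.7, 37.0.
n = 16.
Position = ⌈75/100 · 16⌉ = ⌈12⌉ = 12.
The value at rank 12 is 25.3.

25.3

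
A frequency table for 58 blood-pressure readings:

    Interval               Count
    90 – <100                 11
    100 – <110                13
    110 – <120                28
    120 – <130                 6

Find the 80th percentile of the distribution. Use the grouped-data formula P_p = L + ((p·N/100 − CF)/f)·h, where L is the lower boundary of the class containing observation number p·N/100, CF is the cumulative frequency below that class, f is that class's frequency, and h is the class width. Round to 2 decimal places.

N = 58; target position k = 80/100 · 58 = 46.4.
Cumulative frequencies: 11, 24, 52, 58.
Observation 46.4 falls in the class 110 – <120.
L = 110, CF = 24, f = 28, h = 10.
P80 = 110 + ((46.4 − 24)/28)·10 = 110 + 8 = 118.

118.00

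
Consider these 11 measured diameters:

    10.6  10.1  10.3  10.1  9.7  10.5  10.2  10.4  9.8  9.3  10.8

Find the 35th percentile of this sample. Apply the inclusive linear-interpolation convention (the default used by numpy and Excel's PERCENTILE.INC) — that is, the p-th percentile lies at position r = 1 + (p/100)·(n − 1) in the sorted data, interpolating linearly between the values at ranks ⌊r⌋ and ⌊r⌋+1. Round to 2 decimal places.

Sorted: 9.3, 9.7, 9.8, 10.1, 10.1, 10.2, 10.3, 10.4, 10.5, 10.6, 10.8.
n = 11.
r = 1 + (35/100)·(11 − 1) = 1 + 3.5 = 4.5.
Rank 4 is 10.1 and rank 5 is 10.1.
Interpolate: 10.1 + 0.5·(10.1 − 10.1) = 10.1 + 0.5·0 = 10.1.

10.10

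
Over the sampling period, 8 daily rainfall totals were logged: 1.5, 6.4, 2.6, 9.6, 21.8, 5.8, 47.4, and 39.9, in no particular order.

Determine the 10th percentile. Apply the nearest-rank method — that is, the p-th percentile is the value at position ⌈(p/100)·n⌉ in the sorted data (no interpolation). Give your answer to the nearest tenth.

1.5

Sorted: 1.5, 2.6, 5.8, 6.4, 9.6, 21.8, 39.9, 47.4.
n = 8.
Position = ⌈10/100 · 8⌉ = ⌈0.8⌉ = 1.
The value at rank 1 is 1.5.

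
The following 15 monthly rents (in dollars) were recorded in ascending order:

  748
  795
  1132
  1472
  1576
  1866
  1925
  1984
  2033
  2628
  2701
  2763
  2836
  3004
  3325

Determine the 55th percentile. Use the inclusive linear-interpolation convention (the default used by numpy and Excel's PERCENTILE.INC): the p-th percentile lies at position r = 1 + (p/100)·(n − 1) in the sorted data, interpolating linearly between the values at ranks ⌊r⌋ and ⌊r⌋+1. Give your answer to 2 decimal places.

2018.30

n = 15.
r = 1 + (55/100)·(15 − 1) = 1 + 7.7 = 8.7.
Rank 8 is 1984 and rank 9 is 2033.
Interpolate: 1984 + 0.7·(2033 − 1984) = 1984 + 0.7·49 = 2018.3.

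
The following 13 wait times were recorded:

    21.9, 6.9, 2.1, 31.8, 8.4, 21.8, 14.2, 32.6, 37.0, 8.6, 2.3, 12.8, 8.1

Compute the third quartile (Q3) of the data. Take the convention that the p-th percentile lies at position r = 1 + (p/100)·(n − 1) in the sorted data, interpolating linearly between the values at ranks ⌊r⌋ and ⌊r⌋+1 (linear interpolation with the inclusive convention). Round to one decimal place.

Sorted: 2.1, 2.3, 6.9, 8.1, 8.4, 8.6, 12.8, 14.2, 21.8, 21.9, 31.8, 32.6, 37.0.
n = 13.
r = 1 + (75/100)·(13 − 1) = 1 + 9 = 10.
r is an integer, so P75 is the value at rank 10: 21.9.

21.9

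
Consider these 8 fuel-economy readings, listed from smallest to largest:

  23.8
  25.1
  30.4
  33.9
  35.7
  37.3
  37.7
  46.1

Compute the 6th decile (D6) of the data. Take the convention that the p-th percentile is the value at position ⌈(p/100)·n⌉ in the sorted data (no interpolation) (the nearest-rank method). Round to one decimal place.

n = 8.
Position = ⌈60/100 · 8⌉ = ⌈4.8⌉ = 5.
The value at rank 5 is 35.7.

35.7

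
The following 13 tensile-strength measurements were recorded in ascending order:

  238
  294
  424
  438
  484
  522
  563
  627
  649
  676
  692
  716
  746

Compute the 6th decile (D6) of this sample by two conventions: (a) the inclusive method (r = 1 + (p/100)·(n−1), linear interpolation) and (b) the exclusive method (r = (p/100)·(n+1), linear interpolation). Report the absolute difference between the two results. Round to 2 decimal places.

n = 13.
(a) r = 8.2; between ranks 8 (627) and 9 (649): 631.4.
(b) r = 8.4; between ranks 8 (627) and 9 (649): 635.8.
|631.4 − 635.8| = 4.4.

4.40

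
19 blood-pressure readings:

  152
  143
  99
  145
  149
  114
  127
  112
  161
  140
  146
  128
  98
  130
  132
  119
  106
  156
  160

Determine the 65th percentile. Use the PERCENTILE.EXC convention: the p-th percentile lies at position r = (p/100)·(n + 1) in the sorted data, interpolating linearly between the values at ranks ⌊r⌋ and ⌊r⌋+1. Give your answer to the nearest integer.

145

Sorted: 98, 99, 106, 112, 114, 119, 127, 128, 130, 132, 140, 143, 145, 146, 149, 152, 156, 160, 161.
n = 19.
r = (65/100)·(19 + 1) = 13.
r is an integer, so P65 is the value at rank 13: 145.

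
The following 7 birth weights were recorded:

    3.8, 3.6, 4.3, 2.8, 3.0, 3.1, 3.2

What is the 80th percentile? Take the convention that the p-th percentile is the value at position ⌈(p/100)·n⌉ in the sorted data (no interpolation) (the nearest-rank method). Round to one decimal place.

3.8

Sorted: 2.8, 3.0, 3.1, 3.2, 3.6, 3.8, 4.3.
n = 7.
Position = ⌈80/100 · 7⌉ = ⌈5.6⌉ = 6.
The value at rank 6 is 3.8.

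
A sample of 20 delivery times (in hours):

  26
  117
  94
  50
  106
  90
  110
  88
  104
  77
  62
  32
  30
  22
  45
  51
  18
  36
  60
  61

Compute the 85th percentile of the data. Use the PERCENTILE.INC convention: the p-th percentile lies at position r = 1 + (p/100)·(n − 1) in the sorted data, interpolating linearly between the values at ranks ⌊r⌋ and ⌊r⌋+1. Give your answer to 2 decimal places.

104.30

Sorted: 18, 22, 26, 30, 32, 36, 45, 50, 51, 60, 61, 62, 77, 88, 90, 94, 104, 106, 110, 117.
n = 20.
r = 1 + (85/100)·(20 − 1) = 1 + 16.15 = 17.15.
Rank 17 is 104 and rank 18 is 106.
Interpolate: 104 + 0.15·(106 − 104) = 104 + 0.15·2 = 104.3.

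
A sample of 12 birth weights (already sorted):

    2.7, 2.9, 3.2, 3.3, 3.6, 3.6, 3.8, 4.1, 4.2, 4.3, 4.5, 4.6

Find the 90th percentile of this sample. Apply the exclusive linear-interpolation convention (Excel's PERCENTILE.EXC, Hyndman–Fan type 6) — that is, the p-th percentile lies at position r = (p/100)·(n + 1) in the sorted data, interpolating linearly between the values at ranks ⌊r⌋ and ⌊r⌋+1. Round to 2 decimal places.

n = 12.
r = (90/100)·(12 + 1) = 11.7.
Rank 11 is 4.5 and rank 12 is 4.6.
Interpolate: 4.5 + 0.7·(4.6 − 4.5) = 4.5 + 0.7·0.1 = 4.57.

4.57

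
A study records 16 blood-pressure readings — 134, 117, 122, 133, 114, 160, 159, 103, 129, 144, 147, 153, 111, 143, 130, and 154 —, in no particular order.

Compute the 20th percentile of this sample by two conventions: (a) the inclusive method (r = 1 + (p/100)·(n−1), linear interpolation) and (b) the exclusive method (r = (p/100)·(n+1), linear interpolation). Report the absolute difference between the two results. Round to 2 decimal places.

Sorted: 103, 111, 114, 117, 122, 129, 130, 133, 134, 143, 144, 147, 153, 154, 159, 160.
n = 16.
(a) r = 4 → value at rank 4 = 117.
(b) r = 3.4; between ranks 3 (114) and 4 (117): 115.2.
|117 − 115.2| = 1.8.

1.80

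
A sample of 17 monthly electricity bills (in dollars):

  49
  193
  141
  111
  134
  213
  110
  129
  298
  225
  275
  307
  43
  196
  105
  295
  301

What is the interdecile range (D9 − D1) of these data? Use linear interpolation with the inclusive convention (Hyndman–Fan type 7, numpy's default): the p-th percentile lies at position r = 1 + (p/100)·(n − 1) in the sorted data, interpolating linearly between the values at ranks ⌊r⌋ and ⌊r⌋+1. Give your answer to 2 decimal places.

216.60

Sorted: 43, 49, 105, 110, 111, 129, 134, 141, 193, 196, 213, 225, 275, 295, 298, 301, 307.
n = 17.
P10: r = 2.6; ranks 2–3 are 49, 105; interpolating gives 82.6.
P90: r = 15.4; ranks 15–16 are 298, 301; interpolating gives 299.2.
Difference: 299.2 − 82.6 = 216.6.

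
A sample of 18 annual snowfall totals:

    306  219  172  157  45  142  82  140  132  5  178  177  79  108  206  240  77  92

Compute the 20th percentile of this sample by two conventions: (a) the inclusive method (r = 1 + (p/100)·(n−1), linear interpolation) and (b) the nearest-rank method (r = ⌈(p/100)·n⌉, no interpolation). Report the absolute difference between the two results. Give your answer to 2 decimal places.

1.20

Sorted: 5, 45, 77, 79, 82, 92, 108, 132, 140, 142, 157, 172, 177, 178, 206, 219, 240, 306.
n = 18.
(a) r = 4.4; between ranks 4 (79) and 5 (82): 80.2.
(b) the nearest-rank method: rank 4 → 79.
|80.2 − 79| = 1.2.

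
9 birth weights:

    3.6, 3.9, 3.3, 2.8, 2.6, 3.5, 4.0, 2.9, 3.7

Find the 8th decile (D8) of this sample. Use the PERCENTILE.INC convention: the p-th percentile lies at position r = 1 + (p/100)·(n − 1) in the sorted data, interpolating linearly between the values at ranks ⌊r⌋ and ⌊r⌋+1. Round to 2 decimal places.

Sorted: 2.6, 2.8, 2.9, 3.3, 3.5, 3.6, 3.7, 3.9, 4.0.
n = 9.
r = 1 + (80/100)·(9 − 1) = 1 + 6.4 = 7.4.
Rank 7 is 3.7 and rank 8 is 3.9.
Interpolate: 3.7 + 0.4·(3.9 − 3.7) = 3.7 + 0.4·0.2 = 3.78.

3.78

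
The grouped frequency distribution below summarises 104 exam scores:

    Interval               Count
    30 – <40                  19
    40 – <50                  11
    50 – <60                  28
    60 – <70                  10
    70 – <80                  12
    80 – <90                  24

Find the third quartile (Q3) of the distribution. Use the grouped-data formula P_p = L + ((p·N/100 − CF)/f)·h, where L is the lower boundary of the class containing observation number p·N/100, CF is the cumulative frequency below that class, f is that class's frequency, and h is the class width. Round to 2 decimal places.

N = 104; target position k = 75/100 · 104 = 78.
Cumulative frequencies: 19, 30, 58, 68, 80, 104.
Observation 78 falls in the class 70 – <80.
L = 70, CF = 68, f = 12, h = 10.
P75 = 70 + ((78 − 68)/12)·10 = 70 + 8.33333 = 78.3333.

78.33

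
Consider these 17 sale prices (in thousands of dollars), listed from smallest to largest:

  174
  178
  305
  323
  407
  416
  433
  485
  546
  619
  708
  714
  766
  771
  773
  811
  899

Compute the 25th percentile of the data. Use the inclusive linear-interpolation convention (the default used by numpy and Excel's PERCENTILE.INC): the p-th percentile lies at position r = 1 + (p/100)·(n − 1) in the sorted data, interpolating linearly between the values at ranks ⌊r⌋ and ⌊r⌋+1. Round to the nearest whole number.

407

n = 17.
r = 1 + (25/100)·(17 − 1) = 1 + 4 = 5.
r is an integer, so P25 is the value at rank 5: 407.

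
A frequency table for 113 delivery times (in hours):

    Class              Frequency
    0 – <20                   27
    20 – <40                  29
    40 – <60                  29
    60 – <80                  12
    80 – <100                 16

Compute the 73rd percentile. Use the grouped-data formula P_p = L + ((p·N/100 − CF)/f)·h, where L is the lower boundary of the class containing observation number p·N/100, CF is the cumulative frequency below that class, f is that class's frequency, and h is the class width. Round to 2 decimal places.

58.27

N = 113; target position k = 73/100 · 113 = 82.49.
Cumulative frequencies: 27, 56, 85, 97, 113.
Observation 82.49 falls in the class 40 – <60.
L = 40, CF = 56, f = 29, h = 20.
P73 = 40 + ((82.49 − 56)/29)·20 = 40 + 18.269 = 58.269.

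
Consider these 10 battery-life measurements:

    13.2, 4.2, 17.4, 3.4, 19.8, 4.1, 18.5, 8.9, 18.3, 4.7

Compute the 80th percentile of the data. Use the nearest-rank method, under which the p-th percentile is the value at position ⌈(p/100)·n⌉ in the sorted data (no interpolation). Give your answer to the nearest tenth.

Sorted: 3.4, 4.1, 4.2, 4.7, 8.9, 13.2, 17.4, 18.3, 18.5, 19.8.
n = 10.
Position = ⌈80/100 · 10⌉ = ⌈8⌉ = 8.
The value at rank 8 is 18.3.

18.3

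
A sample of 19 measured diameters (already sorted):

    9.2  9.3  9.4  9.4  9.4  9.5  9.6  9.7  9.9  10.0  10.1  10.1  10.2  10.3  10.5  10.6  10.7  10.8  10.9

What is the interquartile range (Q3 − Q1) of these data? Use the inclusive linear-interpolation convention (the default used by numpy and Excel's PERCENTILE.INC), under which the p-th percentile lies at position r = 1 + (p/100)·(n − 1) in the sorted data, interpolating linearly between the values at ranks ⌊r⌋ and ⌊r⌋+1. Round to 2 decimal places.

n = 19.
P25: r = 5.5; ranks 5–6 are 9.4, 9.5; interpolating gives 9.45.
P75: r = 14.5; ranks 14–15 are 10.3, 10.5; interpolating gives 10.4.
Difference: 10.4 − 9.45 = 0.95.

0.95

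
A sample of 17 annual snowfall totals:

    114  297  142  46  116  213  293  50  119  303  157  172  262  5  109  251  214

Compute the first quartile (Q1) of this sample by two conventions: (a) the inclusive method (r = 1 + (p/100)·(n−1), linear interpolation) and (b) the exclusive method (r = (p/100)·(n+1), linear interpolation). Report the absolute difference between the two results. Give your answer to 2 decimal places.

2.50

Sorted: 5, 46, 50, 109, 114, 116, 119, 142, 157, 172, 213, 214, 251, 262, 293, 297, 303.
n = 17.
(a) r = 5 → value at rank 5 = 114.
(b) r = 4.5; between ranks 4 (109) and 5 (114): 111.5.
|114 − 111.5| = 2.5.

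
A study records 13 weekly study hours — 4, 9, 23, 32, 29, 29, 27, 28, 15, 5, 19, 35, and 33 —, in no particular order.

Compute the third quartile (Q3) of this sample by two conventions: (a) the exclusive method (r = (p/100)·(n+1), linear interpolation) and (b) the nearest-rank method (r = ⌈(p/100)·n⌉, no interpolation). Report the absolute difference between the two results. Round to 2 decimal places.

Sorted: 4, 5, 9, 15, 19, 23, 27, 28, 29, 29, 32, 33, 35.
n = 13.
(a) r = 10.5; between ranks 10 (29) and 11 (32): 30.5.
(b) the nearest-rank method: rank 10 → 29.
|30.5 − 29| = 1.5.

1.50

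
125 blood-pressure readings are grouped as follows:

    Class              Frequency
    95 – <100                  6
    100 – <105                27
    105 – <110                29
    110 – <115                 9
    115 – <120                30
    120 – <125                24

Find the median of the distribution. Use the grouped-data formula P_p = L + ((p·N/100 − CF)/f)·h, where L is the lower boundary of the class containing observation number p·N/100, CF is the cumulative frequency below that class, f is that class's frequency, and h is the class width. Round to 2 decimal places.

N = 125; target position k = 50/100 · 125 = 62.5.
Cumulative frequencies: 6, 33, 62, 71, 101, 125.
Observation 62.5 falls in the class 110 – <115.
L = 110, CF = 62, f = 9, h = 5.
P50 = 110 + ((62.5 − 62)/9)·5 = 110 + 0.277778 = 110.278.

110.28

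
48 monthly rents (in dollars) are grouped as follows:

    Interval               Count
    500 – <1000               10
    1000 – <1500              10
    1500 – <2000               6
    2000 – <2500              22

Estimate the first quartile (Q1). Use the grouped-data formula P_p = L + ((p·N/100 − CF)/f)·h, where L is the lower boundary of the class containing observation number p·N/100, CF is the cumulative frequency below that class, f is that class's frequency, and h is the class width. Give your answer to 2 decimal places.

N = 48; target position k = 25/100 · 48 = 12.
Cumulative frequencies: 10, 20, 26, 48.
Observation 12 falls in the class 1000 – <1500.
L = 1000, CF = 10, f = 10, h = 500.
P25 = 1000 + ((12 − 10)/10)·500 = 1000 + 100 = 1100.

1100.00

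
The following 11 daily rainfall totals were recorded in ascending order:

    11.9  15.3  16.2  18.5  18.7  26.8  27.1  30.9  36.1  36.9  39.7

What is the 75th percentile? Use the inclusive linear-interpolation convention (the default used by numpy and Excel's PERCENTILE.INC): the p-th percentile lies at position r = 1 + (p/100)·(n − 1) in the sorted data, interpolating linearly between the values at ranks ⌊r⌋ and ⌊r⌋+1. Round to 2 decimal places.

n = 11.
r = 1 + (75/100)·(11 − 1) = 1 + 7.5 = 8.5.
Rank 8 is 30.9 and rank 9 is 36.1.
Interpolate: 30.9 + 0.5·(36.1 − 30.9) = 30.9 + 0.5·5.2 = 33.5.

33.50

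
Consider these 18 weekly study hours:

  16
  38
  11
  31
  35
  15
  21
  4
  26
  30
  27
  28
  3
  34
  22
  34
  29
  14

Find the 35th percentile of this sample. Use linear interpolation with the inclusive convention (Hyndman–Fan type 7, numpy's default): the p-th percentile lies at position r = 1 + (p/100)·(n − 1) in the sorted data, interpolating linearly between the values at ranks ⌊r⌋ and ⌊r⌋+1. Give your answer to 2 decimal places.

20.75

Sorted: 3, 4, 11, 14, 15, 16, 21, 22, 26, 27, 28, 29, 30, 31, 34, 34, 35, 38.
n = 18.
r = 1 + (35/100)·(18 − 1) = 1 + 5.95 = 6.95.
Rank 6 is 16 and rank 7 is 21.
Interpolate: 16 + 0.95·(21 − 16) = 16 + 0.95·5 = 20.75.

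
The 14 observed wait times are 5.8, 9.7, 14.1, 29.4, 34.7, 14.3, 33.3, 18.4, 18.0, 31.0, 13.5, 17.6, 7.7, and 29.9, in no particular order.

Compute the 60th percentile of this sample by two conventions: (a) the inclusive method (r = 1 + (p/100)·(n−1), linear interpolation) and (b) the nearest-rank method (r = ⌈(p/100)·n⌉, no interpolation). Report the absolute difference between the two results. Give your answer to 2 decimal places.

0.08

Sorted: 5.8, 7.7, 9.7, 13.5, 14.1, 14.3, 17.6, 18.0, 18.4, 29.4, 29.9, 31.0, 33.3, 34.7.
n = 14.
(a) r = 8.8; between ranks 8 (18.0) and 9 (18.4): 18.32.
(b) the nearest-rank method: rank 9 → 18.4.
|18.32 − 18.4| = 0.08.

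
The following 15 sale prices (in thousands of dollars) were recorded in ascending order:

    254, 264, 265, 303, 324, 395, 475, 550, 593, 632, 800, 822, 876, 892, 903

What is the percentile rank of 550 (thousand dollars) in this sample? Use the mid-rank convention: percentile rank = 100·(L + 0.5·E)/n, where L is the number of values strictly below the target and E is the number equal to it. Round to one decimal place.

50.0

Count below 550: L = 7; count equal: E = 1; n = 15.
Percentile rank = 100·(7 + 0.5·1)/15 = 100·7.5/15 = 50.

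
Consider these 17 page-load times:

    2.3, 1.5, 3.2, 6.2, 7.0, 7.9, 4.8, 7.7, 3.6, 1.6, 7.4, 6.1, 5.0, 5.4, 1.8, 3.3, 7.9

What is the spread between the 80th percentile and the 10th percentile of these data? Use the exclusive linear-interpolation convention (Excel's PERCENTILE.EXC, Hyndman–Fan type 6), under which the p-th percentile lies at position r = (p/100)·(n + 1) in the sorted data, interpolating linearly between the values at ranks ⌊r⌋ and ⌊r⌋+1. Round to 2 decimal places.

5.94

Sorted: 1.5, 1.6, 1.8, 2.3, 3.2, 3.3, 3.6, 4.8, 5.0, 5.4, 6.1, 6.2, 7.0, 7.4, 7.7, 7.9, 7.9.
n = 17.
P10: r = 1.8; ranks 1–2 are 1.5, 1.6; interpolating gives 1.58.
P80: r = 14.4; ranks 14–15 are 7.4, 7.7; interpolating gives 7.52.
Difference: 7.52 − 1.58 = 5.94.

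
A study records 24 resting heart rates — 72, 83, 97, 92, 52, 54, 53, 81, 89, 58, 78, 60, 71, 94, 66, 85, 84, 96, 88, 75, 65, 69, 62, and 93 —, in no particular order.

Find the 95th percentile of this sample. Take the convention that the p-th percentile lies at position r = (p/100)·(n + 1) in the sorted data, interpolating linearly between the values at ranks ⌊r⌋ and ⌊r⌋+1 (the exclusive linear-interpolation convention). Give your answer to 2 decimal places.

Sorted: 52, 53, 54, 58, 60, 62, 65, 66, 69, 71, 72, 75, 78, 81, 83, 84, 85, 88, 89, 92, 93, 94, 96, 97.
n = 24.
r = (95/100)·(24 + 1) = 23.75.
Rank 23 is 96 and rank 24 is 97.
Interpolate: 96 + 0.75·(97 − 96) = 96 + 0.75·1 = 96.75.

96.75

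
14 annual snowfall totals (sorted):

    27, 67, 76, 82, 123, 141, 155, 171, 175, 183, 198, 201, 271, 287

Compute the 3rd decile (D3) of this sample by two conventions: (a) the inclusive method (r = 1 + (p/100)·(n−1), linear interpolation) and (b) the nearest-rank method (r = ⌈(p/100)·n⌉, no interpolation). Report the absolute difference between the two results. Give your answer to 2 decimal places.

n = 14.
(a) r = 4.9; between ranks 4 (82) and 5 (123): 118.9.
(b) the nearest-rank method: rank 5 → 123.
|118.9 − 123| = 4.1.

4.10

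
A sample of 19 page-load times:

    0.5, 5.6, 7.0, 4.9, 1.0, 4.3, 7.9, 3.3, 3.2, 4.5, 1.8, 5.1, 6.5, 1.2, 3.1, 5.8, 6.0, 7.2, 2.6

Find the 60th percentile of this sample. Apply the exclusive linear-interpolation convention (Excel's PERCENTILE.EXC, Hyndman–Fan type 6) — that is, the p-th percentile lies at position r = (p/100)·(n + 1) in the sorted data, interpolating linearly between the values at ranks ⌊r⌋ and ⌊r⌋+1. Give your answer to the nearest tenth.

Sorted: 0.5, 1.0, 1.2, 1.8, 2.6, 3.1, 3.2, 3.3, 4.3, 4.5, 4.9, 5.1, 5.6, 5.8, 6.0, 6.5, 7.0, 7.2, 7.9.
n = 19.
r = (60/100)·(19 + 1) = 12.
r is an integer, so P60 is the value at rank 12: 5.1.

5.1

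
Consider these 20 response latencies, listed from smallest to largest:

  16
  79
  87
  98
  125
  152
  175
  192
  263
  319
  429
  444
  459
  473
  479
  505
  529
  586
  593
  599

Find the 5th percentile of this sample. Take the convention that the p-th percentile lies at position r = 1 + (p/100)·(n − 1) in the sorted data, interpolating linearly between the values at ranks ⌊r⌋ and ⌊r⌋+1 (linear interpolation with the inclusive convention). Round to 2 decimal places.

n = 20.
r = 1 + (5/100)·(20 − 1) = 1 + 0.95 = 1.95.
Rank 1 is 16 and rank 2 is 79.
Interpolate: 16 + 0.95·(79 − 16) = 16 + 0.95·63 = 75.85.

75.85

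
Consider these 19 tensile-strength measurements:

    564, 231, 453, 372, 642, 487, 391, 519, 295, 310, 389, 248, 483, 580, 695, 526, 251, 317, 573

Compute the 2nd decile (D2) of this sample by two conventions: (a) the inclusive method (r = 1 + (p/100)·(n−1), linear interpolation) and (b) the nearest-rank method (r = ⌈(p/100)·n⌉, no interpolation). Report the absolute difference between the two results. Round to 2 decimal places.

9.00

Sorted: 231, 248, 251, 295, 310, 317, 372, 389, 391, 453, 483, 487, 519, 526, 564, 573, 580, 642, 695.
n = 19.
(a) r = 4.6; between ranks 4 (295) and 5 (310): 304.
(b) the nearest-rank method: rank 4 → 295.
|304 − 295| = 9.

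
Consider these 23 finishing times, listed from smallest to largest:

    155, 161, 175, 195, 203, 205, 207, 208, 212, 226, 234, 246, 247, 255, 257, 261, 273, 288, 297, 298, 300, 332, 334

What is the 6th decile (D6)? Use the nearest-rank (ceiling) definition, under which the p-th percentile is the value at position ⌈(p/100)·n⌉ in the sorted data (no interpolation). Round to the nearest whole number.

255

n = 23.
Position = ⌈60/100 · 23⌉ = ⌈13.8⌉ = 14.
The value at rank 14 is 255.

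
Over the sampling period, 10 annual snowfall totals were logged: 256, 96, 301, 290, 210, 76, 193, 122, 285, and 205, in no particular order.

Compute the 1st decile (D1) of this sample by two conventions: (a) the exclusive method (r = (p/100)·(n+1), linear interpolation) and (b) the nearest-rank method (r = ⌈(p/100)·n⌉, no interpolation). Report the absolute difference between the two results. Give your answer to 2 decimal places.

2.00

Sorted: 76, 96, 122, 193, 205, 210, 256, 285, 290, 301.
n = 10.
(a) r = 1.1; between ranks 1 (76) and 2 (96): 78.
(b) the nearest-rank method: rank 1 → 76.
|78 − 76| = 2.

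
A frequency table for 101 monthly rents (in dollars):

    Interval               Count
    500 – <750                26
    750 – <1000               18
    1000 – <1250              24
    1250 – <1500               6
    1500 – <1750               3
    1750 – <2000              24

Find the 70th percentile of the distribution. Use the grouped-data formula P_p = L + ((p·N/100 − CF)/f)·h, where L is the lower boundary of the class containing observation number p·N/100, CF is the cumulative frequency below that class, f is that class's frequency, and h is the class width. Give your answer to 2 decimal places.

N = 101; target position k = 70/100 · 101 = 70.7.
Cumulative frequencies: 26, 44, 68, 74, 77, 101.
Observation 70.7 falls in the class 1250 – <1500.
L = 1250, CF = 68, f = 6, h = 250.
P70 = 1250 + ((70.7 − 68)/6)·250 = 1250 + 112.5 = 1362.5.

1362.50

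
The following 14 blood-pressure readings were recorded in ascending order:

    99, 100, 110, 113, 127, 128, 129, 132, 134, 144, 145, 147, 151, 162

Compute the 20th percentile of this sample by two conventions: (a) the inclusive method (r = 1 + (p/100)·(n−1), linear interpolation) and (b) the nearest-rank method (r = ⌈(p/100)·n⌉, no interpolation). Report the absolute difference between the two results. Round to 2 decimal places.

n = 14.
(a) r = 3.6; between ranks 3 (110) and 4 (113): 111.8.
(b) the nearest-rank method: rank 3 → 110.
|111.8 − 110| = 1.8.

1.80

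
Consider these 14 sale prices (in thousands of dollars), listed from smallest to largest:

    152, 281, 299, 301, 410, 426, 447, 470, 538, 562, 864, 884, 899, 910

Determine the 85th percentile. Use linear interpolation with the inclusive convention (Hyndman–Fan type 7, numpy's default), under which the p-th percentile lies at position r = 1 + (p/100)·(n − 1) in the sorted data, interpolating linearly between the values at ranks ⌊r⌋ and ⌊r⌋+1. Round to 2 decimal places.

884.75

n = 14.
r = 1 + (85/100)·(14 − 1) = 1 + 11.05 = 12.05.
Rank 12 is 884 and rank 13 is 899.
Interpolate: 884 + 0.05·(899 − 884) = 884 + 0.05·15 = 884.75.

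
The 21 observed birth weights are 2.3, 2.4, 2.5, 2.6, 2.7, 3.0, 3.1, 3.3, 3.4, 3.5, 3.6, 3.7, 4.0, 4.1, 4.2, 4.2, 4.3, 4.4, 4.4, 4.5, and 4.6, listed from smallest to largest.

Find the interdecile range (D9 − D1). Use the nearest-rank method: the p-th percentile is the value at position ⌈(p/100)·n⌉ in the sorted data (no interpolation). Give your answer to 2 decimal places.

n = 21.
P10: rank ⌈10/100·21⌉ = 3 → 2.5.
P90: rank ⌈90/100·21⌉ = 19 → 4.4.
Difference: 4.4 − 2.5 = 1.9.

1.90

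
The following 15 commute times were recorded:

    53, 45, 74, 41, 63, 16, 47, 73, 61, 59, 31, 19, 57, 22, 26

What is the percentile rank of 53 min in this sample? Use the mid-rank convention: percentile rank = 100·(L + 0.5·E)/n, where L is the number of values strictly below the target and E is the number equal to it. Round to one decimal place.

Sorted: 16, 19, 22, 26, 31, 41, 45, 47, 53, 57, 59, 61, 63, 73, 74.
Count below 53: L = 8; count equal: E = 1; n = 15.
Percentile rank = 100·(8 + 0.5·1)/15 = 100·8.5/15 = 56.67.

56.7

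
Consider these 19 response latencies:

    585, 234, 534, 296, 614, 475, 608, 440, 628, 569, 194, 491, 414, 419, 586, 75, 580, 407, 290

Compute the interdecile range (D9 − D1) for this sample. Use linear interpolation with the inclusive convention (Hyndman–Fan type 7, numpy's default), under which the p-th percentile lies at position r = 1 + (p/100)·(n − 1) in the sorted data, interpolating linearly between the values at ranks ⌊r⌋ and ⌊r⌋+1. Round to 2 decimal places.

383.20

Sorted: 75, 194, 234, 290, 296, 407, 414, 419, 440, 475, 491, 534, 569, 580, 585, 586, 608, 614, 628.
n = 19.
P10: r = 2.8; ranks 2–3 are 194, 234; interpolating gives 226.
P90: r = 17.2; ranks 17–18 are 608, 614; interpolating gives 609.2.
Difference: 609.2 − 226 = 383.2.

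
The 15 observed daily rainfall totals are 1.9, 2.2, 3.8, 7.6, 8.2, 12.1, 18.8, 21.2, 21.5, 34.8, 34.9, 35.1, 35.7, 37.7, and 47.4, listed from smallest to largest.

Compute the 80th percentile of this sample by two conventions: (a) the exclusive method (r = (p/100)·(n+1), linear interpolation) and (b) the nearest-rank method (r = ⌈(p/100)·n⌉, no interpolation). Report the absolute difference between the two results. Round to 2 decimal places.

n = 15.
(a) r = 12.8; between ranks 12 (35.1) and 13 (35.7): 35.58.
(b) the nearest-rank method: rank 12 → 35.1.
|35.58 − 35.1| = 0.48.

0.48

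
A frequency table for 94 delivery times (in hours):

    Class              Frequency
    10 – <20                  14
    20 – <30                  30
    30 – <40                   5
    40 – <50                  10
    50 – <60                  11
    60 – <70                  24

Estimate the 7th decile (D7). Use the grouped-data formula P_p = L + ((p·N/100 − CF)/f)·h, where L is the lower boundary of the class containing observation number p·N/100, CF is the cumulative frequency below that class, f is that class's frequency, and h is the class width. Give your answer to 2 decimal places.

N = 94; target position k = 70/100 · 94 = 65.8.
Cumulative frequencies: 14, 44, 49, 59, 70, 94.
Observation 65.8 falls in the class 50 – <60.
L = 50, CF = 59, f = 11, h = 10.
P70 = 50 + ((65.8 − 59)/11)·10 = 50 + 6.18182 = 56.1818.

56.18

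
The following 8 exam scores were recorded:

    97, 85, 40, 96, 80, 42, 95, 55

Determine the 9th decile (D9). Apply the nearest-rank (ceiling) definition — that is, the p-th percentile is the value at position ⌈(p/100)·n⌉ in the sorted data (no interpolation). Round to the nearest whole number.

Sorted: 40, 42, 55, 80, 85, 95, 96, 97.
n = 8.
Position = ⌈90/100 · 8⌉ = ⌈7.2⌉ = 8.
The value at rank 8 is 97.

97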